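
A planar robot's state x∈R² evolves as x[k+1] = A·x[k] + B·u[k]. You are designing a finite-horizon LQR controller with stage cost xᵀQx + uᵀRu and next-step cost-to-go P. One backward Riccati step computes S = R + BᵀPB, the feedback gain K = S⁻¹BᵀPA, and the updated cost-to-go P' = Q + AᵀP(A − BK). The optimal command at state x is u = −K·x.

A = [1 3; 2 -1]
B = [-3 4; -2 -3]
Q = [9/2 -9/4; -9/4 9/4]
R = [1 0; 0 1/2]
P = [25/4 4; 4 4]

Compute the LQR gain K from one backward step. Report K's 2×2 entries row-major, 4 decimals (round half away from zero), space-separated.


BᵀP = [-26.7500 -20.0000; 13.0000 4.0000]
S = R + BᵀPB = [1 0; 0 1/2] + [120.2500 -47.0000; -47.0000 40.0000] = [121.2500 -47.0000; -47.0000 40.5000]
BᵀPA = [-66.7500 -60.2500; 21.0000 35.0000]
K = S⁻¹·BᵀPA = [-0.6353 -0.2943; -0.2188 0.5226]
A−BK = [-0.0309 0.0265; 0.0731 -0.0207]
AᵀP(A−BK) = [0.4368 0.1290; 0.1290 0.2249]
P' = Q + AᵀP(A−BK) = [4.9368 -2.1210; -2.1210 2.4749]
tr(P') = 7.4117

-0.6353 -0.2943 -0.2188 0.5226


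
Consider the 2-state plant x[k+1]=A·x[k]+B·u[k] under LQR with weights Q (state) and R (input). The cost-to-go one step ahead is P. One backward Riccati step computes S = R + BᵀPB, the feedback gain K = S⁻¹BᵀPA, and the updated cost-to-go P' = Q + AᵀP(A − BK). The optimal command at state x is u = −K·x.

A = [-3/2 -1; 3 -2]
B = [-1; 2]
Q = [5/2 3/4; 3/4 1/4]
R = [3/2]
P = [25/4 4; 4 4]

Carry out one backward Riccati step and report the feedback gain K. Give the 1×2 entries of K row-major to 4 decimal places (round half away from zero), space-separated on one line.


1.2097 -1.2581

BᵀP = [1.7500 4.0000]
S = R + BᵀPB = [3/2] + [6.2500] = [7.7500]
BᵀPA = [9.3750 -9.7500]
K = S⁻¹·BᵀPA = [1.2097 -1.2581]
A−BK = [-0.2903 -2.2581; 0.5806 0.5161]
AᵀP(A−BK) = [2.7218 -2.8306; -2.8306 25.9839]
P' = Q + AᵀP(A−BK) = [5.2218 -2.0806; -2.0806 26.2339]
tr(P') = 31.4556


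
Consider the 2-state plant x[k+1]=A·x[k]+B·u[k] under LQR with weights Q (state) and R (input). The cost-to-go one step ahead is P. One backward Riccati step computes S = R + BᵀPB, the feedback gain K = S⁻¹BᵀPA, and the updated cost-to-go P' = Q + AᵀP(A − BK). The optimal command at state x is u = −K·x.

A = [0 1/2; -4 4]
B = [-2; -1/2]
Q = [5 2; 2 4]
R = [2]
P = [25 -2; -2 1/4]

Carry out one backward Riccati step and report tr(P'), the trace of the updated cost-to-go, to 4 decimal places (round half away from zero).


11.9740

BᵀP = [-49.0000 3.8750]
S = R + BᵀPB = [2] + [96.0625] = [98.0625]
BᵀPA = [-15.5000 -9.0000]
K = S⁻¹·BᵀPA = [-0.1581 -0.0918]
A−BK = [-0.3161 0.3164; -4.0790 3.9541]
AᵀP(A−BK) = [1.5500 -1.4226; -1.4226 1.4240]
P' = Q + AᵀP(A−BK) = [6.5500 0.5774; 0.5774 5.4240]
tr(P') = 11.9740


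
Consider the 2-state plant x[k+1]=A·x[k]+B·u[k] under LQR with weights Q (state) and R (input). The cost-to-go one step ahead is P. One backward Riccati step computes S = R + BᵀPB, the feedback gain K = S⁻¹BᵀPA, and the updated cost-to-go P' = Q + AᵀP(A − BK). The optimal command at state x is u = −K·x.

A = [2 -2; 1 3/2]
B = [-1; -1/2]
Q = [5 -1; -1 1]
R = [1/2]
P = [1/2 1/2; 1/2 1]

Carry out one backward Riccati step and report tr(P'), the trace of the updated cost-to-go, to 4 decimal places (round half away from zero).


8.6786

BᵀP = [-0.7500 -1.0000]
S = R + BᵀPB = [1/2] + [1.2500] = [1.7500]
BᵀPA = [-2.5000 0.0000]
K = S⁻¹·BᵀPA = [-1.4286 0.0000]
A−BK = [0.5714 -2.0000; 0.2857 1.5000]
AᵀP(A−BK) = [1.4286 0.0000; 0.0000 1.2500]
P' = Q + AᵀP(A−BK) = [6.4286 -1.0000; -1.0000 2.2500]
tr(P') = 8.6786


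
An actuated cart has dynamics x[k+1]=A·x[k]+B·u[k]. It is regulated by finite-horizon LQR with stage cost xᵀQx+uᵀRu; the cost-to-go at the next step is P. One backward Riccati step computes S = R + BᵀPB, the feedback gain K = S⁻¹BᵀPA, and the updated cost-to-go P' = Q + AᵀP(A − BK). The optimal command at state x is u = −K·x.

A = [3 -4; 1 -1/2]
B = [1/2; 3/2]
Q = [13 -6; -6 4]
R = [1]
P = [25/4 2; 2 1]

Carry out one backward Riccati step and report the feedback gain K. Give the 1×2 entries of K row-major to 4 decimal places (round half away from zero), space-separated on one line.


2.6720 -3.2960

BᵀP = [6.1250 2.5000]
S = R + BᵀPB = [1] + [6.8125] = [7.8125]
BᵀPA = [20.8750 -25.7500]
K = S⁻¹·BᵀPA = [2.6720 -3.2960]
A−BK = [1.6640 -2.3520; -3.0080 4.4440]
AᵀP(A−BK) = [13.4720 -17.6960; -17.6960 23.3780]
P' = Q + AᵀP(A−BK) = [26.4720 -23.6960; -23.6960 27.3780]
tr(P') = 53.8500


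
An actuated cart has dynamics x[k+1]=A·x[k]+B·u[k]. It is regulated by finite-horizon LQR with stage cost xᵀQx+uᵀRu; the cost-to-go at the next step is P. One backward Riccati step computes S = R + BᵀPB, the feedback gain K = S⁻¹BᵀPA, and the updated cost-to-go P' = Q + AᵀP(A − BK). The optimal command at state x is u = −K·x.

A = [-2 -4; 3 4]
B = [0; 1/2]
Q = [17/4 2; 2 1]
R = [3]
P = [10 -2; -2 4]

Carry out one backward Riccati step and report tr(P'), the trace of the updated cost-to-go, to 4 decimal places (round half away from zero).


341.2500

BᵀP = [-1.0000 2.0000]
S = R + BᵀPB = [3] + [1.0000] = [4.0000]
BᵀPA = [8.0000 12.0000]
K = S⁻¹·BᵀPA = [2.0000 3.0000]
A−BK = [-2.0000 -4.0000; 2.0000 2.5000]
AᵀP(A−BK) = [84.0000 144.0000; 144.0000 252.0000]
P' = Q + AᵀP(A−BK) = [88.2500 146.0000; 146.0000 253.0000]
tr(P') = 341.2500


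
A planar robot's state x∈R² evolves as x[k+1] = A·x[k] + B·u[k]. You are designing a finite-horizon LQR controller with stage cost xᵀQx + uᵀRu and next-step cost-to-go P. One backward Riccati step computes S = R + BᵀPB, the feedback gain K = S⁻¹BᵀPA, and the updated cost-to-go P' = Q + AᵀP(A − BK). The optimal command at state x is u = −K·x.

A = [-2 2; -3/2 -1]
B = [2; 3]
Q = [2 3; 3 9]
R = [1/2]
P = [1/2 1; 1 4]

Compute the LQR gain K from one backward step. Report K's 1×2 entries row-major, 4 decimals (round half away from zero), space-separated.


BᵀP = [4.0000 14.0000]
S = R + BᵀPB = [1/2] + [50.0000] = [50.5000]
BᵀPA = [-29.0000 -6.0000]
K = S⁻¹·BᵀPA = [-0.5743 -0.1188]
A−BK = [-0.8515 2.2376; 0.2228 -0.6436]
AᵀP(A−BK) = [0.3465 -0.4455; -0.4455 1.2871]
P' = Q + AᵀP(A−BK) = [2.3465 2.5545; 2.5545 10.2871]
tr(P') = 12.6337

-0.5743 -0.1188


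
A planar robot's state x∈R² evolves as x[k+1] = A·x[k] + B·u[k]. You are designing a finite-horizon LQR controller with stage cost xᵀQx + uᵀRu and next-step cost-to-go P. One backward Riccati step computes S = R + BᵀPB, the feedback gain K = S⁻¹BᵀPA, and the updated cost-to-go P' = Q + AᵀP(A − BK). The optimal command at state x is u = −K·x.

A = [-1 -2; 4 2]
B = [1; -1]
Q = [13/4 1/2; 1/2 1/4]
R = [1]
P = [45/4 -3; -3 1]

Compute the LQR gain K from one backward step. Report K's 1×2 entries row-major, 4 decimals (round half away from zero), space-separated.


-1.5714 -1.8961

BᵀP = [14.2500 -4.0000]
S = R + BᵀPB = [1] + [18.2500] = [19.2500]
BᵀPA = [-30.2500 -36.5000]
K = S⁻¹·BᵀPA = [-1.5714 -1.8961]
A−BK = [0.5714 -0.1039; 2.4286 0.1039]
AᵀP(A−BK) = [3.7143 3.1429; 3.1429 3.7922]
P' = Q + AᵀP(A−BK) = [6.9643 3.6429; 3.6429 4.0422]
tr(P') = 11.0065


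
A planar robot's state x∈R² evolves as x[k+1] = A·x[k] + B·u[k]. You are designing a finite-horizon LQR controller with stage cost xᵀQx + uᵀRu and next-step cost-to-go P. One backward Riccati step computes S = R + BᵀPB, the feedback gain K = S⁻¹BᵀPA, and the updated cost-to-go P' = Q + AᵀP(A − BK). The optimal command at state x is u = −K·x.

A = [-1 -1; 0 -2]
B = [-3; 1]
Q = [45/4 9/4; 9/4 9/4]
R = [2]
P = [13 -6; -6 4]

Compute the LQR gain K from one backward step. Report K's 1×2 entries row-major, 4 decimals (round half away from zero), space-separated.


0.2830 0.0063

BᵀP = [-45.0000 22.0000]
S = R + BᵀPB = [2] + [157.0000] = [159.0000]
BᵀPA = [45.0000 1.0000]
K = S⁻¹·BᵀPA = [0.2830 0.0063]
A−BK = [-0.1509 -0.9811; -0.2830 -2.0063]
AᵀP(A−BK) = [0.2642 0.7170; 0.7170 4.9937]
P' = Q + AᵀP(A−BK) = [11.5142 2.9670; 2.9670 7.2437]
tr(P') = 18.7579


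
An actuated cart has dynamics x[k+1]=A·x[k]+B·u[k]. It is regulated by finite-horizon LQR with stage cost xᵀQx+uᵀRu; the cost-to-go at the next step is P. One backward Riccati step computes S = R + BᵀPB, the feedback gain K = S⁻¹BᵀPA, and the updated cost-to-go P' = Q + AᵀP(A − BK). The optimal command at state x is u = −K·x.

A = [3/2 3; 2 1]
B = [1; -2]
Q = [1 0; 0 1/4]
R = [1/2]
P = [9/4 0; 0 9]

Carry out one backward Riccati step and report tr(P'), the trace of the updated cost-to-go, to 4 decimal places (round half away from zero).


40.8282

BᵀP = [2.2500 -18.0000]
S = R + BᵀPB = [1/2] + [38.2500] = [38.7500]
BᵀPA = [-32.6250 -11.2500]
K = S⁻¹·BᵀPA = [-0.8419 -0.2903]
A−BK = [2.3419 3.2903; 0.3161 0.4194]
AᵀP(A−BK) = [13.5944 18.6532; 18.6532 25.9839]
P' = Q + AᵀP(A−BK) = [14.5944 18.6532; 18.6532 26.2339]
tr(P') = 40.8282


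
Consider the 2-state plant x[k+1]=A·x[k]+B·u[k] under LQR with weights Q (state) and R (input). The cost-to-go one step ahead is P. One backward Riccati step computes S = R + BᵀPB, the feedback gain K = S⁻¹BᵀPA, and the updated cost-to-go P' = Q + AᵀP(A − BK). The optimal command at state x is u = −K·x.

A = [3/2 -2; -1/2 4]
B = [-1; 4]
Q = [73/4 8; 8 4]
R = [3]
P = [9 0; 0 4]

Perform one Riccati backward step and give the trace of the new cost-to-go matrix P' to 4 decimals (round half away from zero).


BᵀP = [-9.0000 16.0000]
S = R + BᵀPB = [3] + [73.0000] = [76.0000]
BᵀPA = [-21.5000 82.0000]
K = S⁻¹·BᵀPA = [-0.2829 1.0789]
A−BK = [1.2171 -0.9211; 0.6316 -0.3158]
AᵀP(A−BK) = [15.1678 -11.8026; -11.8026 11.5263]
P' = Q + AᵀP(A−BK) = [33.4178 -3.8026; -3.8026 15.5263]
tr(P') = 48.9441

48.9441


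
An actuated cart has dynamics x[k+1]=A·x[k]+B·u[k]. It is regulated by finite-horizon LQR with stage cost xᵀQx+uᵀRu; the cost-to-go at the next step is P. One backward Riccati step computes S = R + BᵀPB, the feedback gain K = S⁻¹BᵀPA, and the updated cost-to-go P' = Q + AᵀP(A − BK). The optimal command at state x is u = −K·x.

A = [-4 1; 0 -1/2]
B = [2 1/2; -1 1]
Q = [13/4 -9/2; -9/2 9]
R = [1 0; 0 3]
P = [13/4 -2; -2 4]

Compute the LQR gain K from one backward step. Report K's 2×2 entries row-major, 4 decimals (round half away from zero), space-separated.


-1.4008 0.4788 -0.6457 -0.0137

BᵀP = [8.5000 -8.0000; -0.3750 3.0000]
S = R + BᵀPB = [1 0; 0 3] + [25.0000 -3.7500; -3.7500 2.8125] = [26.0000 -3.7500; -3.7500 5.8125]
BᵀPA = [-34.0000 12.5000; 1.5000 -1.8750]
K = S⁻¹·BᵀPA = [-1.4008 0.4788; -0.6457 -0.0137]
A−BK = [-0.8755 0.0492; -0.7551 -0.0075]
AᵀP(A−BK) = [5.3406 -0.7004; -0.7004 0.2394]
P' = Q + AᵀP(A−BK) = [8.5906 -5.2004; -5.2004 9.2394]
tr(P') = 17.8300


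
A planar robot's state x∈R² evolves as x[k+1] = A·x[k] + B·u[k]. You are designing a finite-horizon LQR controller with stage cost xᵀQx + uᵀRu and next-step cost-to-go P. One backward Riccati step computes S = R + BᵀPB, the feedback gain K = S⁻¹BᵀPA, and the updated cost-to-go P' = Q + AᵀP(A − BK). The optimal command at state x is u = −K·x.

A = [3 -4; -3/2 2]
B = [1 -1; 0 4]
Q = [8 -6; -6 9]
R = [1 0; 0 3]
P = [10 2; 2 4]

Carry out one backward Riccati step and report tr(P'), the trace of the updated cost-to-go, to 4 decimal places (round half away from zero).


BᵀP = [10.0000 2.0000; -2.0000 14.0000]
S = R + BᵀPB = [1 0; 0 3] + [10.0000 -2.0000; -2.0000 58.0000] = [11.0000 -2.0000; -2.0000 61.0000]
BᵀPA = [27.0000 -36.0000; -27.0000 36.0000]
K = S⁻¹·BᵀPA = [2.3883 -3.1844; -0.3643 0.4858]
A−BK = [0.2474 -0.3298; -0.0427 0.0570]
AᵀP(A−BK) = [6.6792 -8.9055; -8.9055 11.8741]
P' = Q + AᵀP(A−BK) = [14.6792 -14.9055; -14.9055 20.8741]
tr(P') = 35.5532

35.5532


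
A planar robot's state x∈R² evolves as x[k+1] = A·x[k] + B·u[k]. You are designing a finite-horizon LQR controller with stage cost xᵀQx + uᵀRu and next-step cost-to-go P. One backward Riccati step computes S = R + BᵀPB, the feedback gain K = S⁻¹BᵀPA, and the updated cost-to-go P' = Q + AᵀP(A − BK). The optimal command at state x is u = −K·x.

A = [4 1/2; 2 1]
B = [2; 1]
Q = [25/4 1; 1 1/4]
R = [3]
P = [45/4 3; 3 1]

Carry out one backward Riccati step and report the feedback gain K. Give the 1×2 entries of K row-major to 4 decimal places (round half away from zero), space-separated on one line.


BᵀP = [25.5000 7.0000]
S = R + BᵀPB = [3] + [58.0000] = [61.0000]
BᵀPA = [116.0000 19.7500]
K = S⁻¹·BᵀPA = [1.9016 0.3238]
A−BK = [0.1967 -0.1475; 0.0984 0.6762]
AᵀP(A−BK) = [11.4098 1.9426; 1.9426 0.4180]
P' = Q + AᵀP(A−BK) = [17.6598 2.9426; 2.9426 0.6680]
tr(P') = 18.3279

1.9016 0.3238


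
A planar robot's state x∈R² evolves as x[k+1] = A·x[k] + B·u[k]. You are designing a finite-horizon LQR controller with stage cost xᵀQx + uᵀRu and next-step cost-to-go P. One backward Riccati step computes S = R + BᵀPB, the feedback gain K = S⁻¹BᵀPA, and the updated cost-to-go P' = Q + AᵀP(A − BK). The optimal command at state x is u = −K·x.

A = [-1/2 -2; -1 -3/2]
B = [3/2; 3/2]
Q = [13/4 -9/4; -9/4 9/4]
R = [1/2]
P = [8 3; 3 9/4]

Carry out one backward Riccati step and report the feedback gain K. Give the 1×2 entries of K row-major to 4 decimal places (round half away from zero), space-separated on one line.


-0.4351 -1.2091

BᵀP = [16.5000 7.8750]
S = R + BᵀPB = [1/2] + [36.5625] = [37.0625]
BᵀPA = [-16.1250 -44.8125]
K = S⁻¹·BᵀPA = [-0.4351 -1.2091]
A−BK = [0.1526 -0.1863; -0.3474 0.3137]
AᵀP(A−BK) = [0.2344 0.1282; 0.1282 0.8794]
P' = Q + AᵀP(A−BK) = [3.4844 -2.1218; -2.1218 3.1294]
tr(P') = 6.6138


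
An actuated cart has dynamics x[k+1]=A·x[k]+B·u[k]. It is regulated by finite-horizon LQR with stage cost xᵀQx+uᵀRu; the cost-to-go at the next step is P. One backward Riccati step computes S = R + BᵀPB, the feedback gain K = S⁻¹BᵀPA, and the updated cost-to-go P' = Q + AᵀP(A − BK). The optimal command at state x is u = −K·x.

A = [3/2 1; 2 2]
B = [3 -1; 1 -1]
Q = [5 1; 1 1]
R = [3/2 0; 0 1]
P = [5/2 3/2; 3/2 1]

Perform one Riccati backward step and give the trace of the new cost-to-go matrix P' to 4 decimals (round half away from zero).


BᵀP = [9.0000 5.5000; -4.0000 -2.5000]
S = R + BᵀPB = [3/2 0; 0 1] + [32.5000 -14.5000; -14.5000 6.5000] = [34.0000 -14.5000; -14.5000 7.5000]
BᵀPA = [24.5000 20.0000; -11.0000 -9.0000]
K = S⁻¹·BᵀPA = [0.5419 0.4358; -0.4190 -0.3575]
A−BK = [-0.5447 -0.6648; 1.0391 1.2067]
AᵀP(A−BK) = [0.7395 0.6411; 0.6411 0.5670]
P' = Q + AᵀP(A−BK) = [5.7395 1.6411; 1.6411 1.5670]
tr(P') = 7.3066

7.3066


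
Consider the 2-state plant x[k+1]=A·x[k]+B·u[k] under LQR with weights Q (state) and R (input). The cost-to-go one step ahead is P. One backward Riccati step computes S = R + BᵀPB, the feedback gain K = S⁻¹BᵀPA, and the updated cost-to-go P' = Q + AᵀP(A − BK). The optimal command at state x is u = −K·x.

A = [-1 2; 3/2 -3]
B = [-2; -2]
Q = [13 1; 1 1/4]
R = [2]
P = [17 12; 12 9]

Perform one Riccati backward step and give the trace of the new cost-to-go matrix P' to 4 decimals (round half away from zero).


18.8812

BᵀP = [-58.0000 -42.0000]
S = R + BᵀPB = [2] + [200.0000] = [202.0000]
BᵀPA = [-5.0000 10.0000]
K = S⁻¹·BᵀPA = [-0.0248 0.0495]
A−BK = [-1.0495 2.0990; 1.4505 -2.9010]
AᵀP(A−BK) = [1.1262 -2.2525; -2.2525 4.5050]
P' = Q + AᵀP(A−BK) = [14.1262 -1.2525; -1.2525 4.7550]
tr(P') = 18.8812


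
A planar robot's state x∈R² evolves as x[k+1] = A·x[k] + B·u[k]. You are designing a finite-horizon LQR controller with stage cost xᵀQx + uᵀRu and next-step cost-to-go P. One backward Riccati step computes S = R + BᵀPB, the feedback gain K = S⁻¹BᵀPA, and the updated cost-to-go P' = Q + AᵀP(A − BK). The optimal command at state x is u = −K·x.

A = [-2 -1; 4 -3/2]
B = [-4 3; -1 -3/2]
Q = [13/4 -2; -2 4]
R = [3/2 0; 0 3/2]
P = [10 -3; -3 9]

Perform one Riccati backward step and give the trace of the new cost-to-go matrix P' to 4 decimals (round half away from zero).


BᵀP = [-37.0000 3.0000; 34.5000 -22.5000]
S = R + BᵀPB = [3/2 0; 0 3/2] + [145.0000 -115.5000; -115.5000 137.2500] = [146.5000 -115.5000; -115.5000 138.7500]
BᵀPA = [86.0000 32.5000; -159.0000 -0.7500]
K = S⁻¹·BᵀPA = [-0.9206 0.6330; -1.9123 0.5216]
A−BK = [0.0544 -0.0325; 0.2109 -0.0846]
AᵀP(A−BK) = [7.1178 -2.5142; -2.5142 1.0677]
P' = Q + AᵀP(A−BK) = [10.3678 -4.5142; -4.5142 5.0677]
tr(P') = 15.4355

15.4355


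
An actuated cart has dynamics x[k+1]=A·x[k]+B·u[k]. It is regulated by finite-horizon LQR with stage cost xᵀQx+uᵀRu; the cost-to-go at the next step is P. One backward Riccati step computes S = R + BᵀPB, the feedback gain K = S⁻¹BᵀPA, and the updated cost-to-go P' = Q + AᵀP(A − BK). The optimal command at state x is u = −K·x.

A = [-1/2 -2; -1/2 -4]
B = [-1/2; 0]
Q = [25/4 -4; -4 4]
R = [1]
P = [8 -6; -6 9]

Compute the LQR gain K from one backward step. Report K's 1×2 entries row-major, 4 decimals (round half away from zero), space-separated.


0.1667 -1.3333

BᵀP = [-4.0000 3.0000]
S = R + BᵀPB = [1] + [2.0000] = [3.0000]
BᵀPA = [0.5000 -4.0000]
K = S⁻¹·BᵀPA = [0.1667 -1.3333]
A−BK = [-0.4167 -2.6667; -0.5000 -4.0000]
AᵀP(A−BK) = [1.1667 8.6667; 8.6667 74.6667]
P' = Q + AᵀP(A−BK) = [7.4167 4.6667; 4.6667 78.6667]
tr(P') = 86.0833


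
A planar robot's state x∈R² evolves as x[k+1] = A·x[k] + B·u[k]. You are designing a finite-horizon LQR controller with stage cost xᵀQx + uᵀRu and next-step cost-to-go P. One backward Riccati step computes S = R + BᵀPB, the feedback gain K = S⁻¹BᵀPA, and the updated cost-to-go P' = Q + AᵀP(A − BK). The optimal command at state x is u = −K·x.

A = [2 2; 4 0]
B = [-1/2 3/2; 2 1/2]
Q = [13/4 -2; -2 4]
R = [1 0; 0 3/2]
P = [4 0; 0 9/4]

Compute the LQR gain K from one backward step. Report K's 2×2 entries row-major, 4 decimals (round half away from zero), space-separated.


BᵀP = [-2.0000 4.5000; 6.0000 1.1250]
S = R + BᵀPB = [1 0; 0 3/2] + [10.0000 -0.7500; -0.7500 9.5625] = [11.0000 -0.7500; -0.7500 11.0625]
BᵀPA = [14.0000 -4.0000; 16.5000 12.0000]
K = S⁻¹·BᵀPA = [1.3808 -0.2910; 1.5851 1.0650]
A−BK = [0.3127 0.2570; 0.4458 0.0495]
AᵀP(A−BK) = [6.5139 2.5015; 2.5015 2.0557]
P' = Q + AᵀP(A−BK) = [9.7639 0.5015; 0.5015 6.0557]
tr(P') = 15.8197

1.3808 -0.2910 1.5851 1.0650


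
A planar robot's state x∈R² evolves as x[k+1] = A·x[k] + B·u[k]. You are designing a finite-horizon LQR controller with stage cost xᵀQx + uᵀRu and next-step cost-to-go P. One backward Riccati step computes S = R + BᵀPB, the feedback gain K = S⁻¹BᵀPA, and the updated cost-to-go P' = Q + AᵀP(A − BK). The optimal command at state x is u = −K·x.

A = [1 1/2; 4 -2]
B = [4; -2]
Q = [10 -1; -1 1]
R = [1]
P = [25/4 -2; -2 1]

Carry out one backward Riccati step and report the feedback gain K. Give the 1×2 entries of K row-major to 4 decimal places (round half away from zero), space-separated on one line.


-0.0803 0.2518

BᵀP = [29.0000 -10.0000]
S = R + BᵀPB = [1] + [136.0000] = [137.0000]
BᵀPA = [-11.0000 34.5000]
K = S⁻¹·BᵀPA = [-0.0803 0.2518]
A−BK = [1.3212 -0.5073; 3.8394 -1.4964]
AᵀP(A−BK) = [5.3668 -2.1049; -2.1049 0.8745]
P' = Q + AᵀP(A−BK) = [15.3668 -3.1049; -3.1049 1.8745]
tr(P') = 17.2413


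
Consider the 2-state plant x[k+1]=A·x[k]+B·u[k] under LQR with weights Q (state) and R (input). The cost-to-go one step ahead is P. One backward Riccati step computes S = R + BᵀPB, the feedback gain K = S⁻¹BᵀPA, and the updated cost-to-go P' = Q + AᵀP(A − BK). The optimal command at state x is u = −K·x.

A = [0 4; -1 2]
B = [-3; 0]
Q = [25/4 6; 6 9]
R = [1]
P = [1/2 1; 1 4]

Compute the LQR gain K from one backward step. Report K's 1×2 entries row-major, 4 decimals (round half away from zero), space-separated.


BᵀP = [-1.5000 -3.0000]
S = R + BᵀPB = [1] + [4.5000] = [5.5000]
BᵀPA = [3.0000 -12.0000]
K = S⁻¹·BᵀPA = [0.5455 -2.1818]
A−BK = [1.6364 -2.5455; -1.0000 2.0000]
AᵀP(A−BK) = [2.3636 -5.4545; -5.4545 13.8182]
P' = Q + AᵀP(A−BK) = [8.6136 0.5455; 0.5455 22.8182]
tr(P') = 31.4318

0.5455 -2.1818


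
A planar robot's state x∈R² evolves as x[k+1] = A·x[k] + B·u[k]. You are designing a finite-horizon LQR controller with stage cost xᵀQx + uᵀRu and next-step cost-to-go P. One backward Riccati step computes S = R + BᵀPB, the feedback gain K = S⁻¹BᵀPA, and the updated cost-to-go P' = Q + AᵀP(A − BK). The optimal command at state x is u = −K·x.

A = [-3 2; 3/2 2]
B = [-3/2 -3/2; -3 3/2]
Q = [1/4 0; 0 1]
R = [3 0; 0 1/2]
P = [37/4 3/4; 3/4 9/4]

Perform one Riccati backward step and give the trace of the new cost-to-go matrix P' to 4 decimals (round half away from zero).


BᵀP = [-16.1250 -7.8750; -12.7500 2.2500]
S = R + BᵀPB = [3 0; 0 1/2] + [47.8125 12.3750; 12.3750 22.5000] = [50.8125 12.3750; 12.3750 23.0000]
BᵀPA = [36.5625 -48.0000; 41.6250 -21.0000]
K = S⁻¹·BᵀPA = [0.3208 -0.8312; 1.6372 -0.4658]
A−BK = [-0.0630 0.0545; 0.0068 0.2051]
AᵀP(A−BK) = [1.6851 -1.2194; -1.2194 2.3201]
P' = Q + AᵀP(A−BK) = [1.9351 -1.2194; -1.2194 3.3201]
tr(P') = 5.2552

5.2552


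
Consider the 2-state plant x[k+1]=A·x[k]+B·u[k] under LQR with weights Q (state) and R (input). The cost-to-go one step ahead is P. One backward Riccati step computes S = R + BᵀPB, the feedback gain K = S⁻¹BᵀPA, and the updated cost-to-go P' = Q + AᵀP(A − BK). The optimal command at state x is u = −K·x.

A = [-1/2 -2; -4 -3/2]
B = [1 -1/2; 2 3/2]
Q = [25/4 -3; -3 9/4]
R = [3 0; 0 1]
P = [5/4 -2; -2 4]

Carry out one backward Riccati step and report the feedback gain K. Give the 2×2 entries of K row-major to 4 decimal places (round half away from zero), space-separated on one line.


-0.5321 -0.2322 -1.5524 -0.0631

BᵀP = [-2.7500 6.0000; -3.6250 7.0000]
S = R + BᵀPB = [3 0; 0 1] + [9.2500 10.3750; 10.3750 12.3125] = [12.2500 10.3750; 10.3750 13.3125]
BᵀPA = [-22.6250 -3.5000; -26.1875 -3.2500]
K = S⁻¹·BᵀPA = [-0.5321 -0.2322; -1.5524 -0.0631]
A−BK = [-0.7441 -1.7993; -0.6071 -0.9408]
AᵀP(A−BK) = [3.6189 0.8422; 0.8422 0.9820]
P' = Q + AᵀP(A−BK) = [9.8689 -2.1578; -2.1578 3.2320]
tr(P') = 13.1009


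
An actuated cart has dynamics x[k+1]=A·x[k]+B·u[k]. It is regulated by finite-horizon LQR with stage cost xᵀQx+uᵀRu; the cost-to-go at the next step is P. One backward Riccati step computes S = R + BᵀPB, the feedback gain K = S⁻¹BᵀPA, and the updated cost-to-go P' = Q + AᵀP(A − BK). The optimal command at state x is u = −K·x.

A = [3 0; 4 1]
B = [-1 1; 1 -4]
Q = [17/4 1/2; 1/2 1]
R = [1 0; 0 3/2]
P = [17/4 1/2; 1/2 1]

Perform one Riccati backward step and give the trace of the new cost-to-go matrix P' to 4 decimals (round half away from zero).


BᵀP = [-3.7500 0.5000; 2.2500 -3.5000]
S = R + BᵀPB = [1 0; 0 3/2] + [4.2500 -5.7500; -5.7500 16.2500] = [5.2500 -5.7500; -5.7500 17.7500]
BᵀPA = [-9.2500 0.5000; -7.2500 -3.5000]
K = S⁻¹·BᵀPA = [-3.4241 -0.1871; -1.5177 -0.2578]
A−BK = [1.0936 0.0707; 1.3534 0.1559]
AᵀP(A−BK) = [23.5738 1.9002; 1.9002 0.1913]
P' = Q + AᵀP(A−BK) = [27.8238 2.4002; 2.4002 1.1913]
tr(P') = 29.0151

29.0151


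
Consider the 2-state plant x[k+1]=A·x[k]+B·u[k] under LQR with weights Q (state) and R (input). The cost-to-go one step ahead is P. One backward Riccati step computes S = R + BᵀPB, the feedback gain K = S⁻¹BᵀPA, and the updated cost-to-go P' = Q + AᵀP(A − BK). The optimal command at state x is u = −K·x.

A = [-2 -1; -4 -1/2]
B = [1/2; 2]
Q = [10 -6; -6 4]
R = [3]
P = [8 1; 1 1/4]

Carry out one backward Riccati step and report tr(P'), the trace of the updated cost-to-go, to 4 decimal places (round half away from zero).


37.7813

BᵀP = [6.0000 1.0000]
S = R + BᵀPB = [3] + [5.0000] = [8.0000]
BᵀPA = [-16.0000 -6.5000]
K = S⁻¹·BᵀPA = [-2.0000 -0.8125]
A−BK = [-1.0000 -0.5938; 0.0000 1.1250]
AᵀP(A−BK) = [20.0000 8.5000; 8.5000 3.7813]
P' = Q + AᵀP(A−BK) = [30.0000 2.5000; 2.5000 7.7813]
tr(P') = 37.7813


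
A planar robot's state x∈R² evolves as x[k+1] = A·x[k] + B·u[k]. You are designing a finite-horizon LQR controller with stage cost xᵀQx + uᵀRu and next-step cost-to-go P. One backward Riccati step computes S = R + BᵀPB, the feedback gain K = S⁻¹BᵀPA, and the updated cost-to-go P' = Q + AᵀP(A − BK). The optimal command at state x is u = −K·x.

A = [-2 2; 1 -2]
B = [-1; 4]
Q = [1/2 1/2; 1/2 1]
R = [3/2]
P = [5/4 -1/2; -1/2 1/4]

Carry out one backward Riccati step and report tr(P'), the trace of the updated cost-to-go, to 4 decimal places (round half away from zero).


4.4012

BᵀP = [-3.2500 1.5000]
S = R + BᵀPB = [3/2] + [9.2500] = [10.7500]
BᵀPA = [8.0000 -9.5000]
K = S⁻¹·BᵀPA = [0.7442 -0.8837]
A−BK = [-1.2558 1.1163; -1.9767 1.5349]
AᵀP(A−BK) = [1.2965 -1.4302; -1.4302 1.6047]
P' = Q + AᵀP(A−BK) = [1.7965 -0.9302; -0.9302 2.6047]
tr(P') = 4.4012


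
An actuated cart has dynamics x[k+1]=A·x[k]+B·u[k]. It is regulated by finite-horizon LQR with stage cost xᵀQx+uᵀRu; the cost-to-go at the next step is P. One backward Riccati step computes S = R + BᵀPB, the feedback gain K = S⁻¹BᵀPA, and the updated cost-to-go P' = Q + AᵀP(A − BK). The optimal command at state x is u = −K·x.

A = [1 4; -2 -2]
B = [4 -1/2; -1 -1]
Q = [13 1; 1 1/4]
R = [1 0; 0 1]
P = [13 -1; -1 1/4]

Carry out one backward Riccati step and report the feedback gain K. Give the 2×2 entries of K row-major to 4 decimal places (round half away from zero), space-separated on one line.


0.3081 1.0219 0.2445 0.0678

BᵀP = [53.0000 -4.2500; -5.5000 0.2500]
S = R + BᵀPB = [1 0; 0 1] + [216.2500 -22.2500; -22.2500 2.5000] = [217.2500 -22.2500; -22.2500 3.5000]
BᵀPA = [61.5000 220.5000; -6.0000 -22.5000]
K = S⁻¹·BᵀPA = [0.3081 1.0219; 0.2445 0.0678]
A−BK = [-0.1102 -0.0537; -1.4473 -0.9102]
AᵀP(A−BK) = [0.5173 0.5597; 0.5597 1.1958]
P' = Q + AᵀP(A−BK) = [13.5173 1.5597; 1.5597 1.4458]
tr(P') = 14.9631


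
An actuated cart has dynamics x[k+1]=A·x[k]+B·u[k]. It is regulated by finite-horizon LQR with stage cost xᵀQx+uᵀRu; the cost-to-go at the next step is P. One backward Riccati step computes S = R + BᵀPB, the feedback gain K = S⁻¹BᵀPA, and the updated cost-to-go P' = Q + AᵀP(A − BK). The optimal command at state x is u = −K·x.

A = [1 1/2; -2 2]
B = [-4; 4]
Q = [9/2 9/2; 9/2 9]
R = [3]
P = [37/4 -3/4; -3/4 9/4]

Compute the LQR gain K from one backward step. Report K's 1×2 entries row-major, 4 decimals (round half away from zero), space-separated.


BᵀP = [-40.0000 12.0000]
S = R + BᵀPB = [3] + [208.0000] = [211.0000]
BᵀPA = [-64.0000 4.0000]
K = S⁻¹·BᵀPA = [-0.3033 0.0190]
A−BK = [-0.2133 0.5758; -0.7867 1.9242]
AᵀP(A−BK) = [1.8377 -3.9117; -3.9117 9.7367]
P' = Q + AᵀP(A−BK) = [6.3377 0.5883; 0.5883 18.7367]
tr(P') = 25.0743

-0.3033 0.0190


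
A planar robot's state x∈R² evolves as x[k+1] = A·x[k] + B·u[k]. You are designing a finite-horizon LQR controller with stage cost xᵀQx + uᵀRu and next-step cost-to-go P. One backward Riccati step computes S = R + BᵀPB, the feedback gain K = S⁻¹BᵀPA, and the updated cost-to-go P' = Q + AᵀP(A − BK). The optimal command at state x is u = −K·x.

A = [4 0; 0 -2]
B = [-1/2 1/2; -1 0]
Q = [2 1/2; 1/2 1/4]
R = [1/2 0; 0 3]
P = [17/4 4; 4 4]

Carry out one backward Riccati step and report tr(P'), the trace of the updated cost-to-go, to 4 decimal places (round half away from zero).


8.2733

BᵀP = [-6.1250 -6.0000; 2.1250 2.0000]
S = R + BᵀPB = [1/2 0; 0 3] + [9.0625 -3.0625; -3.0625 1.0625] = [9.5625 -3.0625; -3.0625 4.0625]
BᵀPA = [-24.5000 12.0000; 8.5000 -4.0000]
K = S⁻¹·BᵀPA = [-2.4942 1.2386; 0.2121 -0.0509]
A−BK = [2.6469 0.6448; -2.4942 -0.7614]
AᵀP(A−BK) = [5.0901 -1.2216; -1.2216 0.9332]
P' = Q + AᵀP(A−BK) = [7.0901 -0.7216; -0.7216 1.1832]
tr(P') = 8.2733


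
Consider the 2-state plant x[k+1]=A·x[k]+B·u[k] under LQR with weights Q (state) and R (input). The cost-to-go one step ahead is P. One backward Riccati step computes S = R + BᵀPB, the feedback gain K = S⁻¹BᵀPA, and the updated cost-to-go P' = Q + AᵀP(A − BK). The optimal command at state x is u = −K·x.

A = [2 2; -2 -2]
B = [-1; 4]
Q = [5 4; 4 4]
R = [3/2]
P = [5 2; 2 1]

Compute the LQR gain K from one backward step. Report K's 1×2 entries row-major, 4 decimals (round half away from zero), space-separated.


BᵀP = [3.0000 2.0000]
S = R + BᵀPB = [3/2] + [5.0000] = [6.5000]
BᵀPA = [2.0000 2.0000]
K = S⁻¹·BᵀPA = [0.3077 0.3077]
A−BK = [2.3077 2.3077; -3.2308 -3.2308]
AᵀP(A−BK) = [7.3846 7.3846; 7.3846 7.3846]
P' = Q + AᵀP(A−BK) = [12.3846 11.3846; 11.3846 11.3846]
tr(P') = 23.7692

0.3077 0.3077


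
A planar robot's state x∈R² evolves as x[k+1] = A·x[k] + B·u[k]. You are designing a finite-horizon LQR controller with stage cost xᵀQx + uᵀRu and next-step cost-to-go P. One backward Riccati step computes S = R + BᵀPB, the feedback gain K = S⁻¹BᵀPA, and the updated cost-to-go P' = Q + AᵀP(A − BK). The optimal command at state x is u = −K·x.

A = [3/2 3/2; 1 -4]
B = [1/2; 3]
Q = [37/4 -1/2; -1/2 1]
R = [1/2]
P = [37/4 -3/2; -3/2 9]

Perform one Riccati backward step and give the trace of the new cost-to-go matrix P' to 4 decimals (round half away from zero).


BᵀP = [0.1250 26.2500]
S = R + BᵀPB = [1/2] + [78.8125] = [79.3125]
BᵀPA = [26.4375 -104.8125]
K = S⁻¹·BᵀPA = [0.3333 -1.3215]
A−BK = [1.3333 2.1608; 0.0000 -0.0355]
AᵀP(A−BK) = [16.5000 26.5000; 26.5000 44.3014]
P' = Q + AᵀP(A−BK) = [25.7500 26.0000; 26.0000 45.3014]
tr(P') = 71.0514

71.0514


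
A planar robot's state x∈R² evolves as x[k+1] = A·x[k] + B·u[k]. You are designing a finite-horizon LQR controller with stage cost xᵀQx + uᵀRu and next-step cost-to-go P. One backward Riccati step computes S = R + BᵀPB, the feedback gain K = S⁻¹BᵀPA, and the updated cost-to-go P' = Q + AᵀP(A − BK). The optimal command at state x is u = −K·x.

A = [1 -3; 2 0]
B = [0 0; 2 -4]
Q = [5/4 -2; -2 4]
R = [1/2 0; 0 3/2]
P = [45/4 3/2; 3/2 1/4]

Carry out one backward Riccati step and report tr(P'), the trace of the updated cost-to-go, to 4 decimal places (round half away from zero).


BᵀP = [3.0000 0.5000; -6.0000 -1.0000]
S = R + BᵀPB = [1/2 0; 0 3/2] + [1.0000 -2.0000; -2.0000 4.0000] = [1.5000 -2.0000; -2.0000 5.5000]
BᵀPA = [4.0000 -9.0000; -8.0000 18.0000]
K = S⁻¹·BᵀPA = [1.4118 -3.1765; -0.9412 2.1176]
A−BK = [1.0000 -3.0000; -4.5882 14.8235]
AᵀP(A−BK) = [5.0735 -13.1029; -13.1029 34.5441]
P' = Q + AᵀP(A−BK) = [6.3235 -15.1029; -15.1029 38.5441]
tr(P') = 44.8676

44.8676


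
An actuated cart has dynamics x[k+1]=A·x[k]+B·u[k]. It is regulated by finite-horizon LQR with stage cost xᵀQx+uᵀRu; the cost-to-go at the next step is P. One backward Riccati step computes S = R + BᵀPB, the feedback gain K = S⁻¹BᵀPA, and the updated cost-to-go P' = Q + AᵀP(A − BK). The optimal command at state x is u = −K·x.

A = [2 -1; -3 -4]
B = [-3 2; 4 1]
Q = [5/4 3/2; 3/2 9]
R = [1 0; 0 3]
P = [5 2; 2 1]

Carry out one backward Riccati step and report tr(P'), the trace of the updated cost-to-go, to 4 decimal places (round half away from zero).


BᵀP = [-7.0000 -2.0000; 12.0000 5.0000]
S = R + BᵀPB = [1 0; 0 3] + [13.0000 -16.0000; -16.0000 29.0000] = [14.0000 -16.0000; -16.0000 32.0000]
BᵀPA = [-8.0000 15.0000; 9.0000 -32.0000]
K = S⁻¹·BᵀPA = [-0.5833 -0.1667; -0.0104 -1.0833]
A−BK = [0.2708 0.6667; -0.6563 -2.2500]
AᵀP(A−BK) = [0.4271 0.4167; 0.4167 4.8333]
P' = Q + AᵀP(A−BK) = [1.6771 1.9167; 1.9167 13.8333]
tr(P') = 15.5104

15.5104


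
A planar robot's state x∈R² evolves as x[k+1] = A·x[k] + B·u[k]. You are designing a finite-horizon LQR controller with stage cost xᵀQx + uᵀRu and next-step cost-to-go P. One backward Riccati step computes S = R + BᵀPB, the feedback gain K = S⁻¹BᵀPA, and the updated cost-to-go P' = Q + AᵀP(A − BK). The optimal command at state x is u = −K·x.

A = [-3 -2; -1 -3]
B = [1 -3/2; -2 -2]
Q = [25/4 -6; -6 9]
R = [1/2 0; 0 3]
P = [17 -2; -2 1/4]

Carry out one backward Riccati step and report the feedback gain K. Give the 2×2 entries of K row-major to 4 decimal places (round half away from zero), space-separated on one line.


BᵀP = [21.0000 -2.5000; -21.5000 2.5000]
S = R + BᵀPB = [1/2 0; 0 3] + [26.0000 -26.5000; -26.5000 27.2500] = [26.5000 -26.5000; -26.5000 30.2500]
BᵀPA = [-60.5000 -34.5000; 62.0000 35.5000]
K = S⁻¹·BᵀPA = [-1.8830 -1.0352; 0.4000 0.2667]
A−BK = [-0.5170 -0.5648; -3.9660 -4.5371]
AᵀP(A−BK) = [2.5274 1.5858; 1.5858 1.0682]
P' = Q + AᵀP(A−BK) = [8.7774 -4.4142; -4.4142 10.0682]
tr(P') = 18.8456

-1.8830 -1.0352 0.4000 0.2667


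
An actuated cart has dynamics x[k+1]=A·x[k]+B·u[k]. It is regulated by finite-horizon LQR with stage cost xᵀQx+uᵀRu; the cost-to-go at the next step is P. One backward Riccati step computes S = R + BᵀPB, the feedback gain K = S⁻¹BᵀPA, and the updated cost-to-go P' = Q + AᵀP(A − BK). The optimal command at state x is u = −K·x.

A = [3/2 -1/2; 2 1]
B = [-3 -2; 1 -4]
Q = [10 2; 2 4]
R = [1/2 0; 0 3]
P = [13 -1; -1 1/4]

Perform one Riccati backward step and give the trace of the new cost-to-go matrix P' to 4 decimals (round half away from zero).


14.5858

BᵀP = [-40.0000 3.2500; -22.0000 1.0000]
S = R + BᵀPB = [1/2 0; 0 3] + [123.2500 67.0000; 67.0000 40.0000] = [123.7500 67.0000; 67.0000 43.0000]
BᵀPA = [-53.5000 23.2500; -31.0000 12.0000]
K = S⁻¹·BᵀPA = [-0.2685 0.2352; -0.3025 -0.0874]
A−BK = [0.0894 0.0308; 1.0586 0.4151]
AᵀP(A−BK) = [0.5053 0.1237; 0.1237 0.0804]
P' = Q + AᵀP(A−BK) = [10.5053 2.1237; 2.1237 4.0804]
tr(P') = 14.5858


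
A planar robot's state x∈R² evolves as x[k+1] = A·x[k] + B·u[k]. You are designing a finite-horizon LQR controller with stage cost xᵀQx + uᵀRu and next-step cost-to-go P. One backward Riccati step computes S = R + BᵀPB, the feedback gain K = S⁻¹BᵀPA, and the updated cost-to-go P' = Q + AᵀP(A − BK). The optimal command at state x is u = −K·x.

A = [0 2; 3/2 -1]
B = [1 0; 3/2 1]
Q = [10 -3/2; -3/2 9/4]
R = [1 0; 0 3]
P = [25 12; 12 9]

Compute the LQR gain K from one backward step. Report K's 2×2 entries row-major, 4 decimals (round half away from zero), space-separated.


0.3408 1.0200 0.4009 -0.9176

BᵀP = [43.0000 25.5000; 12.0000 9.0000]
S = R + BᵀPB = [1 0; 0 3] + [81.2500 25.5000; 25.5000 9.0000] = [82.2500 25.5000; 25.5000 12.0000]
BᵀPA = [38.2500 60.5000; 13.5000 15.0000]
K = S⁻¹·BᵀPA = [0.3408 1.0200; 0.4009 -0.9176]
A−BK = [-0.3408 0.9800; 0.5880 -1.6125]
AᵀP(A−BK) = [1.8040 -4.1292; -4.1292 13.0512]
P' = Q + AᵀP(A−BK) = [11.8040 -5.6292; -5.6292 15.3012]
tr(P') = 27.1052


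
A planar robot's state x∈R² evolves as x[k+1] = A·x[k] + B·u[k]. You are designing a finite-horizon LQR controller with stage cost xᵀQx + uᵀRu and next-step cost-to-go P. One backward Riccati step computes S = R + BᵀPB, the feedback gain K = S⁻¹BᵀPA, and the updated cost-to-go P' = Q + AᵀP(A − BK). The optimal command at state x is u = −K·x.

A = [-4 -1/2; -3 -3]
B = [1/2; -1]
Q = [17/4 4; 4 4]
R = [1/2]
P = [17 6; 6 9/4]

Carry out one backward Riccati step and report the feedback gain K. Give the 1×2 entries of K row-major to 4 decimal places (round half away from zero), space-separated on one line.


BᵀP = [2.5000 0.7500]
S = R + BᵀPB = [1/2] + [0.5000] = [1.0000]
BᵀPA = [-12.2500 -3.5000]
K = S⁻¹·BᵀPA = [-12.2500 -3.5000]
A−BK = [2.1250 1.2500; -15.2500 -6.5000]
AᵀP(A−BK) = [286.1875 92.3750; 92.3750 30.2500]
P' = Q + AᵀP(A−BK) = [290.4375 96.3750; 96.3750 34.2500]
tr(P') = 324.6875

-12.2500 -3.5000


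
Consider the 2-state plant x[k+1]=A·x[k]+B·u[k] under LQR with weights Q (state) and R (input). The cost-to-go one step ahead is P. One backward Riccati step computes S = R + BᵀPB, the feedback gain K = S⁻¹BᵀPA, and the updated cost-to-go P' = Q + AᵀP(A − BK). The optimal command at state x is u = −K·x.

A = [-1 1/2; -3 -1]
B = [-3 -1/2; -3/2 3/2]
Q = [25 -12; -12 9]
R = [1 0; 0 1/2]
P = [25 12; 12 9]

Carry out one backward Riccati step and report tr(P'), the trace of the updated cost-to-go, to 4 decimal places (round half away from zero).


35.5186

BᵀP = [-93.0000 -49.5000; 5.5000 7.5000]
S = R + BᵀPB = [1 0; 0 1/2] + [353.2500 -27.7500; -27.7500 8.5000] = [354.2500 -27.7500; -27.7500 9.0000]
BᵀPA = [241.5000 3.0000; -28.0000 -4.7500]
K = S⁻¹·BᵀPA = [0.5775 -0.0433; -1.3305 -0.6614]
A−BK = [0.0673 0.0393; -0.1380 -0.0729]
AᵀP(A−BK) = [1.2803 0.4477; 0.4477 0.2383]
P' = Q + AᵀP(A−BK) = [26.2803 -11.5523; -11.5523 9.2383]
tr(P') = 35.5186


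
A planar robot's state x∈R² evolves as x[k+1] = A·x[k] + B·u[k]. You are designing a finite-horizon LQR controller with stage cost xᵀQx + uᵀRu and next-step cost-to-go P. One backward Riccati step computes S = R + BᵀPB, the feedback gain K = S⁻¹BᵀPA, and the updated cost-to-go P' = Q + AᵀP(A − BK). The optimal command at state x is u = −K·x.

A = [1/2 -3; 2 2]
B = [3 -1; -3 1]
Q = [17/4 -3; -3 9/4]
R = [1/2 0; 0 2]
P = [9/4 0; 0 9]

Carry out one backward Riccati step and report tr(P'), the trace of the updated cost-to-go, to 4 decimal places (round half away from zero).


19.9314

BᵀP = [6.7500 -27.0000; -2.2500 9.0000]
S = R + BᵀPB = [1/2 0; 0 2] + [101.2500 -33.7500; -33.7500 11.2500] = [101.7500 -33.7500; -33.7500 13.2500]
BᵀPA = [-50.6250 -74.2500; 16.8750 24.7500]
K = S⁻¹·BᵀPA = [-0.4842 -0.7101; 0.0403 0.0592]
A−BK = [1.9928 -0.8105; 0.5072 -0.1895]
AᵀP(A−BK) = [11.3710 -4.3225; -4.3225 2.0604]
P' = Q + AᵀP(A−BK) = [15.6210 -7.3225; -7.3225 4.3104]
tr(P') = 19.9314


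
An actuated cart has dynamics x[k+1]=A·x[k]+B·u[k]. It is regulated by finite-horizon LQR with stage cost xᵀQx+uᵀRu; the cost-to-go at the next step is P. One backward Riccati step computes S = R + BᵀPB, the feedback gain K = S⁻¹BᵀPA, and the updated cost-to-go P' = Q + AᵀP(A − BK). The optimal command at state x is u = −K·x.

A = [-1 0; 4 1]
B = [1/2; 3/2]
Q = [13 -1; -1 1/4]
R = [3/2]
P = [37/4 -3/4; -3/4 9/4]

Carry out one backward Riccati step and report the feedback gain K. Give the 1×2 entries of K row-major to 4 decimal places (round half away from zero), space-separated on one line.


BᵀP = [3.5000 3.0000]
S = R + BᵀPB = [3/2] + [6.2500] = [7.7500]
BᵀPA = [8.5000 3.0000]
K = S⁻¹·BᵀPA = [1.0968 0.3871]
A−BK = [-1.5484 -0.1935; 2.3548 0.4194]
AᵀP(A−BK) = [41.9274 6.4597; 6.4597 1.0887]
P' = Q + AᵀP(A−BK) = [54.9274 5.4597; 5.4597 1.3387]
tr(P') = 56.2661

1.0968 0.3871


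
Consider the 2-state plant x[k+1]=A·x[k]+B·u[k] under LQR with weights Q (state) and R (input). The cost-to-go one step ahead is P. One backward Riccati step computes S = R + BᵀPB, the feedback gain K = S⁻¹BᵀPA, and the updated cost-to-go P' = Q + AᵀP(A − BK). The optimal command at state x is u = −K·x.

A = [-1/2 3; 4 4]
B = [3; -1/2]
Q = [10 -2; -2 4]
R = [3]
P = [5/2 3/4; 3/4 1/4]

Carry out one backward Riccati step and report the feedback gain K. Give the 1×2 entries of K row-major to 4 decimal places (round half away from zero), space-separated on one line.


0.2118 1.2815

BᵀP = [7.1250 2.1250]
S = R + BᵀPB = [3] + [20.3125] = [23.3125]
BᵀPA = [4.9375 29.8750]
K = S⁻¹·BᵀPA = [0.2118 1.2815]
A−BK = [-1.1354 -0.8445; 4.1059 4.6408]
AᵀP(A−BK) = [0.5793 1.4226; 1.4226 6.2151]
P' = Q + AᵀP(A−BK) = [10.5793 -0.5774; -0.5774 10.2151]
tr(P') = 20.7944


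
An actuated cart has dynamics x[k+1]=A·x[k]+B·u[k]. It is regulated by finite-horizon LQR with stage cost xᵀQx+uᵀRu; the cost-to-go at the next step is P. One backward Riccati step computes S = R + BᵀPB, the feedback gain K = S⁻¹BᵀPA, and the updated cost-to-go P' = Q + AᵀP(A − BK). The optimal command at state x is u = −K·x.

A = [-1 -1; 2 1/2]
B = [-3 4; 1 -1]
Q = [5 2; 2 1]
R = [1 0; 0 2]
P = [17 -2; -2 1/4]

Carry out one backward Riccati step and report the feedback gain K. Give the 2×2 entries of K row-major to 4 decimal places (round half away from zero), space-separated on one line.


0.2138 0.1812 -0.1373 -0.1192

BᵀP = [-53.0000 6.2500; 70.0000 -8.2500]
S = R + BᵀPB = [1 0; 0 2] + [165.2500 -218.2500; -218.2500 288.2500] = [166.2500 -218.2500; -218.2500 290.2500]
BᵀPA = [65.5000 56.1250; -86.5000 -74.1250]
K = S⁻¹·BᵀPA = [0.2138 0.1812; -0.1373 -0.1192]
A−BK = [0.1904 0.0201; 1.6490 0.1997]
AᵀP(A−BK) = [0.1236 0.0765; 0.0765 0.0620]
P' = Q + AᵀP(A−BK) = [5.1236 2.0765; 2.0765 1.0620]
tr(P') = 6.1856
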